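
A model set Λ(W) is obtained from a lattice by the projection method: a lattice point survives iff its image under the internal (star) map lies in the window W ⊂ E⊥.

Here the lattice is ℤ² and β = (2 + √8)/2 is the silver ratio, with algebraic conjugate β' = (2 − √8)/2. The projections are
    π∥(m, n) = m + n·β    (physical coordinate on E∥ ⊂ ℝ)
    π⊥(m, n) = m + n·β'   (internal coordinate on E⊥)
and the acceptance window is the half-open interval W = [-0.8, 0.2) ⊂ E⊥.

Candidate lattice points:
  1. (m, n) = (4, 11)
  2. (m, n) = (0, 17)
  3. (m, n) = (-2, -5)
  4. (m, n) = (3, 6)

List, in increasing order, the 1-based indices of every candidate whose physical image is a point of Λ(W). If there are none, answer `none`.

Numerically β ≈ 2.41421 and β' = −1/β ≈ -0.41421.
candidate 1: (m,n)=(4,11) → π∥ = 4+11·β ≈ 30.55635, π⊥ = 4+11·β' ≈ -0.55635 ∈ [-0.8, 0.2) ⇒ IN Λ
candidate 2: (m,n)=(0,17) → π∥ = 0+17·β ≈ 41.04163, π⊥ = 0+17·β' ≈ -7.04163 ∉ [-0.8, 0.2) ⇒ out
candidate 3: (m,n)=(-2,-5) → π∥ = -2-5·β ≈ -14.07107, π⊥ = -2-5·β' ≈ 0.07107 ∈ [-0.8, 0.2) ⇒ IN Λ
candidate 4: (m,n)=(3,6) → π∥ = 3+6·β ≈ 17.48528, π⊥ = 3+6·β' ≈ 0.51472 ∉ [-0.8, 0.2) ⇒ out

1, 3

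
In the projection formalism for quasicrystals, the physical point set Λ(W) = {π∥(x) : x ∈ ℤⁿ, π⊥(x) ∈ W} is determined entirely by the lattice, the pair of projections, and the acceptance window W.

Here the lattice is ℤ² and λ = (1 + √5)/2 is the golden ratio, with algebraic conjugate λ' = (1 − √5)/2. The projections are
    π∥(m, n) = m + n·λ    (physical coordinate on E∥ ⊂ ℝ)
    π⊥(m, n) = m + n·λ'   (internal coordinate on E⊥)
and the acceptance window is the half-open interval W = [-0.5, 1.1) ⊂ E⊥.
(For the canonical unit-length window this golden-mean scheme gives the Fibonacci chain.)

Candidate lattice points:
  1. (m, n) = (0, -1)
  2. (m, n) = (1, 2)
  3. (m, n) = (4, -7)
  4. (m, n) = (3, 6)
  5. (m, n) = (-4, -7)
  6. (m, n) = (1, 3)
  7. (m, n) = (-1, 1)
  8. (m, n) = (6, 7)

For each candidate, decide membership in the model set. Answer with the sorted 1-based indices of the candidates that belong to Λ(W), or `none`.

Compute λ' = (1−√5)/2 = -0.618034, so π⊥(m,n) = m -0.618034·n.
candidate 1: (m,n)=(0,-1) → π∥ = 0-1·λ ≈ -1.618034, π⊥ = 0-1·λ' ≈ 0.618034 ∈ [-0.5, 1.1) ⇒ IN Λ
candidate 2: (m,n)=(1,2) → π∥ = 1+2·λ ≈ 4.236068, π⊥ = 1+2·λ' ≈ -0.236068 ∈ [-0.5, 1.1) ⇒ IN Λ
candidate 3: (m,n)=(4,-7) → π∥ = 4-7·λ ≈ -7.326238, π⊥ = 4-7·λ' ≈ 8.326238 ∉ [-0.5, 1.1) ⇒ out
candidate 4: (m,n)=(3,6) → π∥ = 3+6·λ ≈ 12.708204, π⊥ = 3+6·λ' ≈ -0.708204 ∉ [-0.5, 1.1) ⇒ out
candidate 5: (m,n)=(-4,-7) → π∥ = -4-7·λ ≈ -15.326238, π⊥ = -4-7·λ' ≈ 0.326238 ∈ [-0.5, 1.1) ⇒ IN Λ
candidate 6: (m,n)=(1,3) → π∥ = 1+3·λ ≈ 5.854102, π⊥ = 1+3·λ' ≈ -0.854102 ∉ [-0.5, 1.1) ⇒ out
candidate 7: (m,n)=(-1,1) → π∥ = -1+1·λ ≈ 0.618034, π⊥ = -1+1·λ' ≈ -1.618034 ∉ [-0.5, 1.1) ⇒ out
candidate 8: (m,n)=(6,7) → π∥ = 6+7·λ ≈ 17.326238, π⊥ = 6+7·λ' ≈ 1.673762 ∉ [-0.5, 1.1) ⇒ out

1, 2, 5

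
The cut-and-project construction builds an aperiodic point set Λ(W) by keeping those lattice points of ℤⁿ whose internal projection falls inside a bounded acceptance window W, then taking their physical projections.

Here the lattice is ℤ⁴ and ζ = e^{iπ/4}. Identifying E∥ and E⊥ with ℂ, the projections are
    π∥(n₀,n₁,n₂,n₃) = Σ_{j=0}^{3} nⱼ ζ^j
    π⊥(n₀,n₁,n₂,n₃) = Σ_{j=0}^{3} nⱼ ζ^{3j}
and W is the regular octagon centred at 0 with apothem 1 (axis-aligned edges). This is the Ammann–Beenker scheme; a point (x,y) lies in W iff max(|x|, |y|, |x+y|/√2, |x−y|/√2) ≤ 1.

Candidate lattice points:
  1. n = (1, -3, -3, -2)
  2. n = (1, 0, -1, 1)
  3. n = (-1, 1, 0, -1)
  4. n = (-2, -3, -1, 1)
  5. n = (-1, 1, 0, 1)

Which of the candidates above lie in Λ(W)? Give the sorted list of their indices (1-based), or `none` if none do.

4

Internal map: ζ^{3j} for j=0..3 gives (1,0), (−√2/2,√2/2), (0,−1), (√2/2,√2/2).
#1 (1, -3, -3, -2): internal (1.707107, -0.535534); octagon support 1.707107 vs apothem 1 → ∉ W
#2 (1, 0, -1, 1): internal (1.707107, 1.707107); octagon support 2.414214 vs apothem 1 → ∉ W
#3 (-1, 1, 0, -1): internal (-2.414214, 0.000000); octagon support 2.414214 vs apothem 1 → ∉ W
#4 (-2, -3, -1, 1): internal (0.828427, -0.414214); octagon support 0.878680 vs apothem 1 → ∈ W
#5 (-1, 1, 0, 1): internal (-1.000000, 1.414214); octagon support 1.707107 vs apothem 1 → ∉ W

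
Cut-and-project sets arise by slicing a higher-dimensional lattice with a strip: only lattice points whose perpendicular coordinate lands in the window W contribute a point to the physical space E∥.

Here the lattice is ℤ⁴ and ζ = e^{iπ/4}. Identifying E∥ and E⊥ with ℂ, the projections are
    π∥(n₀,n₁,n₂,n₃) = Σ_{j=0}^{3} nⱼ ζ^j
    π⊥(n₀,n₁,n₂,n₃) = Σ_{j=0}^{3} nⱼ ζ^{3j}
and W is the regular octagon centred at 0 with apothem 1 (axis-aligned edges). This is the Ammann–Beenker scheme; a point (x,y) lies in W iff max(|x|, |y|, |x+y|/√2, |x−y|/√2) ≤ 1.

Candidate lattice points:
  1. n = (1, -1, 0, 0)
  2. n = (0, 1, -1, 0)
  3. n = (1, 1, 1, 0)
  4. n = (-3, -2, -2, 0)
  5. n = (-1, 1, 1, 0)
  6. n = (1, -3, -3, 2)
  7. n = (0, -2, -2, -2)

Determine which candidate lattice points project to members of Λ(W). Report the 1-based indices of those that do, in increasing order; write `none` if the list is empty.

π⊥(n) = n₀ + n₁ζ³ + n₂ζ⁶ + n₃ζ⁹ where ζ = e^{iπ/4}.
#1 (1, -1, 0, 0): internal (1.70711, -0.70711); octagon support 1.70711 vs apothem 1 → ∉ W
#2 (0, 1, -1, 0): internal (-0.70711, 1.70711); octagon support 1.70711 vs apothem 1 → ∉ W
#3 (1, 1, 1, 0): internal (0.29289, -0.29289); octagon support 0.41421 vs apothem 1 → ∈ W
#4 (-3, -2, -2, 0): internal (-1.58579, 0.58579); octagon support 1.58579 vs apothem 1 → ∉ W
#5 (-1, 1, 1, 0): internal (-1.70711, -0.29289); octagon support 1.70711 vs apothem 1 → ∉ W
#6 (1, -3, -3, 2): internal (4.53553, 2.29289); octagon support 4.82843 vs apothem 1 → ∉ W
#7 (0, -2, -2, -2): internal (0.00000, -0.82843); octagon support 0.82843 vs apothem 1 → ∈ W

3, 7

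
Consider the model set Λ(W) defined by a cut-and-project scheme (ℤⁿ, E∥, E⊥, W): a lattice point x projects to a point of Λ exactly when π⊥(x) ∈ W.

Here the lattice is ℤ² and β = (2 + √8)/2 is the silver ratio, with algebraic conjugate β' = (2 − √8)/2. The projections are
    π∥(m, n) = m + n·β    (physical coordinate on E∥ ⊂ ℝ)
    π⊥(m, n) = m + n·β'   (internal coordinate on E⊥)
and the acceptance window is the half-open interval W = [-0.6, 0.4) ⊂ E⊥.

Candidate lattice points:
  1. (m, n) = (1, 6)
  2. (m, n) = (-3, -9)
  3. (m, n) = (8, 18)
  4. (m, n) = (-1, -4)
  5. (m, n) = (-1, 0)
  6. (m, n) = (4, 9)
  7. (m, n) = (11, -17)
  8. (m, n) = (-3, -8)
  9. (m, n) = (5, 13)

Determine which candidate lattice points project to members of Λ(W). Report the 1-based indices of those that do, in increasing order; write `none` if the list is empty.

Numerically β ≈ 2.4142 and β' = −1/β ≈ -0.4142.
#1 (1,6): internal coord 1 + (6)·β' = -1.4853; -1.4853 ∉ [-0.6, 0.4) → out
#2 (-3,-9): internal coord -3 + (-9)·β' = +0.7279; +0.7279 ∉ [-0.6, 0.4) → out
#3 (8,18): internal coord 8 + (18)·β' = +0.5442; +0.5442 ∉ [-0.6, 0.4) → out
#4 (-1,-4): internal coord -1 + (-4)·β' = +0.6569; +0.6569 ∉ [-0.6, 0.4) → out
#5 (-1,0): internal coord -1 + (0)·β' = -1.0000; -1.0000 ∉ [-0.6, 0.4) → out
#6 (4,9): internal coord 4 + (9)·β' = +0.2721; +0.2721 ∈ [-0.6, 0.4) → IN Λ
#7 (11,-17): internal coord 11 + (-17)·β' = +18.0416; +18.0416 ∉ [-0.6, 0.4) → out
#8 (-3,-8): internal coord -3 + (-8)·β' = +0.3137; +0.3137 ∈ [-0.6, 0.4) → IN Λ
#9 (5,13): internal coord 5 + (13)·β' = -0.3848; -0.3848 ∈ [-0.6, 0.4) → IN Λ

6, 8, 9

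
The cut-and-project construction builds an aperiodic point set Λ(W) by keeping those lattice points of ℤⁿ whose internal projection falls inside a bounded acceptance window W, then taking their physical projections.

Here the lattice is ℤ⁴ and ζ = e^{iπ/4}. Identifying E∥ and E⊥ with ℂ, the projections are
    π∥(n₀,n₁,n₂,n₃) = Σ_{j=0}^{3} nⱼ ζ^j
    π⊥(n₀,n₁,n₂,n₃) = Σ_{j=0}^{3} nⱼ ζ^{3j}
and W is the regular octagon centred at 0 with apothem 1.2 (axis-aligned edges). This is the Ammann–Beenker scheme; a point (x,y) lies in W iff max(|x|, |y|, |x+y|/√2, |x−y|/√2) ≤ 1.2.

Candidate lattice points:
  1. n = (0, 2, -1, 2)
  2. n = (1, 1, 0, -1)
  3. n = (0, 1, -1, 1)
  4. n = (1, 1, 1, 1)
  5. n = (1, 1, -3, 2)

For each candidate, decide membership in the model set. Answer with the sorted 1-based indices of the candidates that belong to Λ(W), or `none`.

Internal map: ζ^{3j} for j=0..3 gives (1,0), (−√2/2,√2/2), (0,−1), (√2/2,√2/2).
#1 (0, 2, -1, 2): internal (0.00000, 3.82843); octagon support 3.82843 vs apothem 1.2 → ∉ W
#2 (1, 1, 0, -1): internal (-0.41421, 0.00000); octagon support 0.41421 vs apothem 1.2 → ∈ W
#3 (0, 1, -1, 1): internal (0.00000, 2.41421); octagon support 2.41421 vs apothem 1.2 → ∉ W
#4 (1, 1, 1, 1): internal (1.00000, 0.41421); octagon support 1.00000 vs apothem 1.2 → ∈ W
#5 (1, 1, -3, 2): internal (1.70711, 5.12132); octagon support 5.12132 vs apothem 1.2 → ∉ W

2, 4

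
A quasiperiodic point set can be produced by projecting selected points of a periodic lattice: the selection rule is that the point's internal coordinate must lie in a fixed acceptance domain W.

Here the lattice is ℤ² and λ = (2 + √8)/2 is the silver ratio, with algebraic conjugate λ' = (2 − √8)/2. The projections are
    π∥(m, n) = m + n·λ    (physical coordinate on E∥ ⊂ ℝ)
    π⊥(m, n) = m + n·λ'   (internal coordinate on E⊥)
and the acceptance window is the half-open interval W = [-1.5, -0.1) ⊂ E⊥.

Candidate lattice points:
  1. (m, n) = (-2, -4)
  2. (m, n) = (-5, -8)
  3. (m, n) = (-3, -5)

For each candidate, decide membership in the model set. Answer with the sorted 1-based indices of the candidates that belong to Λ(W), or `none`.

1, 3

Numerically λ ≈ 2.41421 and λ' = −1/λ ≈ -0.41421.
[1] lift (-2,-4): star map gives -0.34315; window check -1.5 ≤ -0.34315 < -0.1 is true → IN Λ
[2] lift (-5,-8): star map gives -1.68629; window check -1.5 ≤ -1.68629 < -0.1 is false → out
[3] lift (-3,-5): star map gives -0.92893; window check -1.5 ≤ -0.92893 < -0.1 is true → IN Λ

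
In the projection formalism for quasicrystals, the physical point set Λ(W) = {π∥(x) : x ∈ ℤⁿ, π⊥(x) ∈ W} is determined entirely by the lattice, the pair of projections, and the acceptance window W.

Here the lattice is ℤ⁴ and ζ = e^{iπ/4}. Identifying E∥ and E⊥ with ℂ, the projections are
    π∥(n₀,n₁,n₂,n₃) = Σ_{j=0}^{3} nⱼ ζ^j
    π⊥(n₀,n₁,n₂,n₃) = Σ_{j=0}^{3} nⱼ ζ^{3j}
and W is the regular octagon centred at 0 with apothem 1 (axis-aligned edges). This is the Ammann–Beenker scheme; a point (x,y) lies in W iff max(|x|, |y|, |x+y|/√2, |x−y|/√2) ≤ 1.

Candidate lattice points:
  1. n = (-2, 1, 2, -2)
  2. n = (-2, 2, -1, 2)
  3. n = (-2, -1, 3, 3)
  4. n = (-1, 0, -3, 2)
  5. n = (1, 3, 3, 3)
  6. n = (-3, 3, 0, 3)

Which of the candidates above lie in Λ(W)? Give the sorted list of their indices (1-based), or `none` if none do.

none

Internal map: ζ^{3j} for j=0..3 gives (1,0), (−√2/2,√2/2), (0,−1), (√2/2,√2/2).
#1 (-2, 1, 2, -2): internal (-4.121320, -2.707107); octagon support 4.828427 vs apothem 1 → ∉ W
#2 (-2, 2, -1, 2): internal (-2.000000, 3.828427); octagon support 4.121320 vs apothem 1 → ∉ W
#3 (-2, -1, 3, 3): internal (0.828427, -1.585786); octagon support 1.707107 vs apothem 1 → ∉ W
#4 (-1, 0, -3, 2): internal (0.414214, 4.414214); octagon support 4.414214 vs apothem 1 → ∉ W
#5 (1, 3, 3, 3): internal (1.000000, 1.242641); octagon support 1.585786 vs apothem 1 → ∉ W
#6 (-3, 3, 0, 3): internal (-3.000000, 4.242641); octagon support 5.121320 vs apothem 1 → ∉ W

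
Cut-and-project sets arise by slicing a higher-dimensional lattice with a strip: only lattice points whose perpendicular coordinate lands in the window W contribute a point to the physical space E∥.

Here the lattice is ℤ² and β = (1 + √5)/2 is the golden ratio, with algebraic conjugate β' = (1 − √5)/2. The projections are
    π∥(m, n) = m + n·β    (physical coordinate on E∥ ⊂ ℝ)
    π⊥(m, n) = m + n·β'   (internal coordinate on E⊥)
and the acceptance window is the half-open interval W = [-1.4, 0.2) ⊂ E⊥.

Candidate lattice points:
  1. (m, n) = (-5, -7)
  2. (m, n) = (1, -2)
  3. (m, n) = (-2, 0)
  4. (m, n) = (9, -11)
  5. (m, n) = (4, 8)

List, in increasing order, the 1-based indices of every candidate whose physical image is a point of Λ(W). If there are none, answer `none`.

1, 5

β' = (1−√5)/2 ≈ -0.61803.
#1 (-5,-7): internal coord -5 + (-7)·β' = -0.67376; -0.67376 ∈ [-1.4, 0.2) → IN Λ
#2 (1,-2): internal coord 1 + (-2)·β' = +2.23607; +2.23607 ∉ [-1.4, 0.2) → out
#3 (-2,0): internal coord -2 + (0)·β' = -2.00000; -2.00000 ∉ [-1.4, 0.2) → out
#4 (9,-11): internal coord 9 + (-11)·β' = +15.79837; +15.79837 ∉ [-1.4, 0.2) → out
#5 (4,8): internal coord 4 + (8)·β' = -0.94427; -0.94427 ∈ [-1.4, 0.2) → IN Λ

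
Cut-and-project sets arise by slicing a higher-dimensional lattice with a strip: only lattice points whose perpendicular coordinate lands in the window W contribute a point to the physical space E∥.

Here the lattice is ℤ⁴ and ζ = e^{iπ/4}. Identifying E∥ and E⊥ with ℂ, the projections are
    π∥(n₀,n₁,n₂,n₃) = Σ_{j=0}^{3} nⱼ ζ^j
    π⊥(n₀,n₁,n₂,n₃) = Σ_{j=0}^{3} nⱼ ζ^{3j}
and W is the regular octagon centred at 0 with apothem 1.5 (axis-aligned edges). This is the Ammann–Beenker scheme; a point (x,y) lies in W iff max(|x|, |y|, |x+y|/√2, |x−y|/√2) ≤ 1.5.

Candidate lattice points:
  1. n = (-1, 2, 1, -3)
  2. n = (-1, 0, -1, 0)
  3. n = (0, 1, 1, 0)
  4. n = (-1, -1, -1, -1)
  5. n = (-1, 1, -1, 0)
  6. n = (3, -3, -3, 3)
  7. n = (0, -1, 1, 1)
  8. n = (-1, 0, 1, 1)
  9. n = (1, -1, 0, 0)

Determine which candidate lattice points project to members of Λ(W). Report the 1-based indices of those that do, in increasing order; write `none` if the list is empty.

2, 3, 4, 8

π⊥(n) = n₀ + n₁ζ³ + n₂ζ⁶ + n₃ζ⁹ where ζ = e^{iπ/4}.
candidate 1: n = (-1, 2, 1, -3) → π⊥ ≈ (-4.5355, -1.7071); max(|x|,|y|,|x±y|/√2) = 4.5355 > 1.5 ⇒ ∉ W
candidate 2: n = (-1, 0, -1, 0) → π⊥ ≈ (-1.0000, +1.0000); max(|x|,|y|,|x±y|/√2) = 1.4142 ≤ 1.5 ⇒ ∈ W
candidate 3: n = (0, 1, 1, 0) → π⊥ ≈ (-0.7071, -0.2929); max(|x|,|y|,|x±y|/√2) = 0.7071 ≤ 1.5 ⇒ ∈ W
candidate 4: n = (-1, -1, -1, -1) → π⊥ ≈ (-1.0000, -0.4142); max(|x|,|y|,|x±y|/√2) = 1.0000 ≤ 1.5 ⇒ ∈ W
candidate 5: n = (-1, 1, -1, 0) → π⊥ ≈ (-1.7071, +1.7071); max(|x|,|y|,|x±y|/√2) = 2.4142 > 1.5 ⇒ ∉ W
candidate 6: n = (3, -3, -3, 3) → π⊥ ≈ (+7.2426, +3.0000); max(|x|,|y|,|x±y|/√2) = 7.2426 > 1.5 ⇒ ∉ W
candidate 7: n = (0, -1, 1, 1) → π⊥ ≈ (+1.4142, -1.0000); max(|x|,|y|,|x±y|/√2) = 1.7071 > 1.5 ⇒ ∉ W
candidate 8: n = (-1, 0, 1, 1) → π⊥ ≈ (-0.2929, -0.2929); max(|x|,|y|,|x±y|/√2) = 0.4142 ≤ 1.5 ⇒ ∈ W
candidate 9: n = (1, -1, 0, 0) → π⊥ ≈ (+1.7071, -0.7071); max(|x|,|y|,|x±y|/√2) = 1.7071 > 1.5 ⇒ ∉ W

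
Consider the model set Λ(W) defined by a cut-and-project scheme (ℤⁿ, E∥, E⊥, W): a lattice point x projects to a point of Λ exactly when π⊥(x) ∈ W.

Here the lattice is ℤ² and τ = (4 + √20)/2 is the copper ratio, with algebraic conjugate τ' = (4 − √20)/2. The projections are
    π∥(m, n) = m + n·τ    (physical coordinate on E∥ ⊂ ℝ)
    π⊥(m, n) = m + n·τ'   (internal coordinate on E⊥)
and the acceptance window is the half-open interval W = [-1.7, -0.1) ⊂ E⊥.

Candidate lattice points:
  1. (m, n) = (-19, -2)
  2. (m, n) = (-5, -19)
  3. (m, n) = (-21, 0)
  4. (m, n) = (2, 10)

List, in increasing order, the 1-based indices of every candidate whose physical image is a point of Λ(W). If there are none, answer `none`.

2, 4

Compute τ' = (4−√20)/2 = -0.2361, so π⊥(m,n) = m -0.2361·n.
[1] lift (-19,-2): star map gives -18.5279; window check -1.7 ≤ -18.5279 < -0.1 is false → out
[2] lift (-5,-19): star map gives -0.5147; window check -1.7 ≤ -0.5147 < -0.1 is true → IN Λ
[3] lift (-21,0): star map gives -21.0000; window check -1.7 ≤ -21.0000 < -0.1 is false → out
[4] lift (2,10): star map gives -0.3607; window check -1.7 ≤ -0.3607 < -0.1 is true → IN Λ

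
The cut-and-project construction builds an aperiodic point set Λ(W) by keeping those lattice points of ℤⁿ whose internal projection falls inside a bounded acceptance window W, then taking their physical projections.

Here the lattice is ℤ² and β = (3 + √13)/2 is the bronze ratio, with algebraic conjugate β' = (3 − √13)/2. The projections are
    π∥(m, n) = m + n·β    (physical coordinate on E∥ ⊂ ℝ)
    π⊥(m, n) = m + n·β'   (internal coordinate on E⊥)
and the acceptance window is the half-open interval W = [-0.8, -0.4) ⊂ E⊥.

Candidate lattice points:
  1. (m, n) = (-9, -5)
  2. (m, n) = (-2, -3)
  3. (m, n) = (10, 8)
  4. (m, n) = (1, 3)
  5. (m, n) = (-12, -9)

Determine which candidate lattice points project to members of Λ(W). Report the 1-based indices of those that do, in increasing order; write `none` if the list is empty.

β' = (3−√13)/2 ≈ -0.302776.
[1] lift (-9,-5): star map gives -7.486122; window check -0.8 ≤ -7.486122 < -0.4 is false → out
[2] lift (-2,-3): star map gives -1.091673; window check -0.8 ≤ -1.091673 < -0.4 is false → out
[3] lift (10,8): star map gives 7.577795; window check -0.8 ≤ 7.577795 < -0.4 is false → out
[4] lift (1,3): star map gives 0.091673; window check -0.8 ≤ 0.091673 < -0.4 is false → out
[5] lift (-12,-9): star map gives -9.275019; window check -0.8 ≤ -9.275019 < -0.4 is false → out

none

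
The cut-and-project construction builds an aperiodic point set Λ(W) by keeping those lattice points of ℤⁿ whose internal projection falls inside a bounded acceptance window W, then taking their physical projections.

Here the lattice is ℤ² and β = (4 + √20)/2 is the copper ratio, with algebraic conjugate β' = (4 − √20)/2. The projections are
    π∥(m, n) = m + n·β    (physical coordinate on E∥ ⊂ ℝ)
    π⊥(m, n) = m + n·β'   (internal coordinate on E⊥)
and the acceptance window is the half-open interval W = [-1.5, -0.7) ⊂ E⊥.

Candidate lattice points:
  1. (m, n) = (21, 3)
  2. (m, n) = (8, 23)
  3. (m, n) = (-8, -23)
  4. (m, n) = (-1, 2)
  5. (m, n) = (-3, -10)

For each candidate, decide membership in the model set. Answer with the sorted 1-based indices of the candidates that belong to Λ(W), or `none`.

Numerically β ≈ 4.236068 and β' = −1/β ≈ -0.236068.
[1] lift (21,3): star map gives 20.291796; window check -1.5 ≤ 20.291796 < -0.7 is false → out
[2] lift (8,23): star map gives 2.570437; window check -1.5 ≤ 2.570437 < -0.7 is false → out
[3] lift (-8,-23): star map gives -2.570437; window check -1.5 ≤ -2.570437 < -0.7 is false → out
[4] lift (-1,2): star map gives -1.472136; window check -1.5 ≤ -1.472136 < -0.7 is true → IN Λ
[5] lift (-3,-10): star map gives -0.639320; window check -1.5 ≤ -0.639320 < -0.7 is false → out

4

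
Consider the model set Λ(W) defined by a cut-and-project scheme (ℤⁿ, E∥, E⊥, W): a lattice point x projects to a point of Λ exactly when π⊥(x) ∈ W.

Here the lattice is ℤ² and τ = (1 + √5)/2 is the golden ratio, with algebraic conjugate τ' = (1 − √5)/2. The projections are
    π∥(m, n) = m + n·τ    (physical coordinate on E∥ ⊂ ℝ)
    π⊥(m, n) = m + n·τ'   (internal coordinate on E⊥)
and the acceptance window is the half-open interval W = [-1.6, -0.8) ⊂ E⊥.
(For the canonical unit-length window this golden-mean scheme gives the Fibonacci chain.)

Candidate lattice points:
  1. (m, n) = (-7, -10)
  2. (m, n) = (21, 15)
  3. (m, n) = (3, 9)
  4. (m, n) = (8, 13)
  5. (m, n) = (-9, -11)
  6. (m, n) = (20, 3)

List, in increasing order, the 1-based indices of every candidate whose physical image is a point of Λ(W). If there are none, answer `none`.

1

Numerically τ ≈ 1.618034 and τ' = −1/τ ≈ -0.618034.
[1] lift (-7,-10): star map gives -0.819660; window check -1.6 ≤ -0.819660 < -0.8 is true → IN Λ
[2] lift (21,15): star map gives 11.729490; window check -1.6 ≤ 11.729490 < -0.8 is false → out
[3] lift (3,9): star map gives -2.562306; window check -1.6 ≤ -2.562306 < -0.8 is false → out
[4] lift (8,13): star map gives -0.034442; window check -1.6 ≤ -0.034442 < -0.8 is false → out
[5] lift (-9,-11): star map gives -2.201626; window check -1.6 ≤ -2.201626 < -0.8 is false → out
[6] lift (20,3): star map gives 18.145898; window check -1.6 ≤ 18.145898 < -0.8 is false → out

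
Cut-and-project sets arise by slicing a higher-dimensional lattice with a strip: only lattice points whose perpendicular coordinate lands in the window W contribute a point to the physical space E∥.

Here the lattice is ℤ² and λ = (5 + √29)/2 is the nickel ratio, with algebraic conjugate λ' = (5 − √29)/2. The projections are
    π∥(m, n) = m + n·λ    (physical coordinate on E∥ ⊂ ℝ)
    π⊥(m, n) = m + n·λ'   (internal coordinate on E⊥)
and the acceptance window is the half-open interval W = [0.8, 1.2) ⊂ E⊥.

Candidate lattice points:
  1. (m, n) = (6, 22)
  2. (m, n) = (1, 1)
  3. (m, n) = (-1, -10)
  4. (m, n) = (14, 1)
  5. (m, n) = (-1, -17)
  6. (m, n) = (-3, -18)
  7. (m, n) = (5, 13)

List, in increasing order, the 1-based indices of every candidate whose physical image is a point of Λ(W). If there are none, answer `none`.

2, 3

Numerically λ ≈ 5.192582 and λ' = −1/λ ≈ -0.192582.
candidate 1: (m,n)=(6,22) → π∥ = 6+22·λ ≈ 120.236813, π⊥ = 6+22·λ' ≈ 1.763187 ∉ [0.8, 1.2) ⇒ out
candidate 2: (m,n)=(1,1) → π∥ = 1+1·λ ≈ 6.192582, π⊥ = 1+1·λ' ≈ 0.807418 ∈ [0.8, 1.2) ⇒ IN Λ
candidate 3: (m,n)=(-1,-10) → π∥ = -1-10·λ ≈ -52.925824, π⊥ = -1-10·λ' ≈ 0.925824 ∈ [0.8, 1.2) ⇒ IN Λ
candidate 4: (m,n)=(14,1) → π∥ = 14+1·λ ≈ 19.192582, π⊥ = 14+1·λ' ≈ 13.807418 ∉ [0.8, 1.2) ⇒ out
candidate 5: (m,n)=(-1,-17) → π∥ = -1-17·λ ≈ -89.273901, π⊥ = -1-17·λ' ≈ 2.273901 ∉ [0.8, 1.2) ⇒ out
candidate 6: (m,n)=(-3,-18) → π∥ = -3-18·λ ≈ -96.466483, π⊥ = -3-18·λ' ≈ 0.466483 ∉ [0.8, 1.2) ⇒ out
candidate 7: (m,n)=(5,13) → π∥ = 5+13·λ ≈ 72.503571, π⊥ = 5+13·λ' ≈ 2.496429 ∉ [0.8, 1.2) ⇒ out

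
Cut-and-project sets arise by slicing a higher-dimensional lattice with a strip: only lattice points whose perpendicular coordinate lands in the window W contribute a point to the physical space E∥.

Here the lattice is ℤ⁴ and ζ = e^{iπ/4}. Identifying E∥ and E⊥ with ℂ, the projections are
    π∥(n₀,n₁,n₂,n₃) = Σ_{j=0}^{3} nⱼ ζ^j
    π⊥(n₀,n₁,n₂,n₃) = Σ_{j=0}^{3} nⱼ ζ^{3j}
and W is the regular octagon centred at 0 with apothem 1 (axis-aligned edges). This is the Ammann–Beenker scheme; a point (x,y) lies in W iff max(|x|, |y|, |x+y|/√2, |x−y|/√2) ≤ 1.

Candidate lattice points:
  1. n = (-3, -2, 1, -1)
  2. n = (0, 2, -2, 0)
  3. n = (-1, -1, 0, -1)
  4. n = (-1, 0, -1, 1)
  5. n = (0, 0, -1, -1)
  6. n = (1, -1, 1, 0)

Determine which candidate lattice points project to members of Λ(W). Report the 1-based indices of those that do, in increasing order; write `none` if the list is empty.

5

Internal map: ζ^{3j} for j=0..3 gives (1,0), (−√2/2,√2/2), (0,−1), (√2/2,√2/2).
#1 (-3, -2, 1, -1): internal (-2.29289, -3.12132); octagon support 3.82843 vs apothem 1 → ∉ W
#2 (0, 2, -2, 0): internal (-1.41421, 3.41421); octagon support 3.41421 vs apothem 1 → ∉ W
#3 (-1, -1, 0, -1): internal (-1.00000, -1.41421); octagon support 1.70711 vs apothem 1 → ∉ W
#4 (-1, 0, -1, 1): internal (-0.29289, 1.70711); octagon support 1.70711 vs apothem 1 → ∉ W
#5 (0, 0, -1, -1): internal (-0.70711, 0.29289); octagon support 0.70711 vs apothem 1 → ∈ W
#6 (1, -1, 1, 0): internal (1.70711, -1.70711); octagon support 2.41421 vs apothem 1 → ∉ W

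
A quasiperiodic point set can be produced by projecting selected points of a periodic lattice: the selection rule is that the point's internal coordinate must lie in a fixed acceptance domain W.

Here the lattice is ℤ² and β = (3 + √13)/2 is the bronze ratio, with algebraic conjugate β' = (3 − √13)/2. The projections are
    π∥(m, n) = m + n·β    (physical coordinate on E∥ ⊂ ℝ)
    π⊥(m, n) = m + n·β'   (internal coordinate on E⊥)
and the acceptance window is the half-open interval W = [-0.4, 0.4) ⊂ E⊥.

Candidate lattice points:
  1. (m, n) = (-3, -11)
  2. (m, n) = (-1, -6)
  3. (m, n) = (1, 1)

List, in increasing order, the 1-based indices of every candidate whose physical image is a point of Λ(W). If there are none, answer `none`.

Numerically β ≈ 3.30278 and β' = −1/β ≈ -0.30278.
candidate 1: (m,n)=(-3,-11) → π∥ = -3-11·β ≈ -39.33053, π⊥ = -3-11·β' ≈ 0.33053 ∈ [-0.4, 0.4) ⇒ IN Λ
candidate 2: (m,n)=(-1,-6) → π∥ = -1-6·β ≈ -20.81665, π⊥ = -1-6·β' ≈ 0.81665 ∉ [-0.4, 0.4) ⇒ out
candidate 3: (m,n)=(1,1) → π∥ = 1+1·β ≈ 4.30278, π⊥ = 1+1·β' ≈ 0.69722 ∉ [-0.4, 0.4) ⇒ out

1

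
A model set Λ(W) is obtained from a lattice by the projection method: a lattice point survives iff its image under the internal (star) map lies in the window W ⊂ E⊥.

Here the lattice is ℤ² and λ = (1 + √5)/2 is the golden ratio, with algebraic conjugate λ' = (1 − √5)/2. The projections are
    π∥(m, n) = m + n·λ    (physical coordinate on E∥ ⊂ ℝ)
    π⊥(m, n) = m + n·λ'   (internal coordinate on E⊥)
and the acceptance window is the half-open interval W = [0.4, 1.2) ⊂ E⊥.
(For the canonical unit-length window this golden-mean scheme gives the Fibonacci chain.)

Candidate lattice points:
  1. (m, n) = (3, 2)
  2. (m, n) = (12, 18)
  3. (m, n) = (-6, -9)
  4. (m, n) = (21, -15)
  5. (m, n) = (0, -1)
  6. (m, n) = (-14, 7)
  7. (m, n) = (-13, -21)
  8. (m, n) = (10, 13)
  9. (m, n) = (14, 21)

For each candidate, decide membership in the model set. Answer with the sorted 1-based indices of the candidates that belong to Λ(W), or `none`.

λ' = (1−√5)/2 ≈ -0.618034.
candidate 1: (m,n)=(3,2) → π∥ = 3+2·λ ≈ 6.236068, π⊥ = 3+2·λ' ≈ 1.763932 ∉ [0.4, 1.2) ⇒ out
candidate 2: (m,n)=(12,18) → π∥ = 12+18·λ ≈ 41.124612, π⊥ = 12+18·λ' ≈ 0.875388 ∈ [0.4, 1.2) ⇒ IN Λ
candidate 3: (m,n)=(-6,-9) → π∥ = -6-9·λ ≈ -20.562306, π⊥ = -6-9·λ' ≈ -0.437694 ∉ [0.4, 1.2) ⇒ out
candidate 4: (m,n)=(21,-15) → π∥ = 21-15·λ ≈ -3.270510, π⊥ = 21-15·λ' ≈ 30.270510 ∉ [0.4, 1.2) ⇒ out
candidate 5: (m,n)=(0,-1) → π∥ = 0-1·λ ≈ -1.618034, π⊥ = 0-1·λ' ≈ 0.618034 ∈ [0.4, 1.2) ⇒ IN Λ
candidate 6: (m,n)=(-14,7) → π∥ = -14+7·λ ≈ -2.673762, π⊥ = -14+7·λ' ≈ -18.326238 ∉ [0.4, 1.2) ⇒ out
candidate 7: (m,n)=(-13,-21) → π∥ = -13-21·λ ≈ -46.978714, π⊥ = -13-21·λ' ≈ -0.021286 ∉ [0.4, 1.2) ⇒ out
candidate 8: (m,n)=(10,13) → π∥ = 10+13·λ ≈ 31.034442, π⊥ = 10+13·λ' ≈ 1.965558 ∉ [0.4, 1.2) ⇒ out
candidate 9: (m,n)=(14,21) → π∥ = 14+21·λ ≈ 47.978714, π⊥ = 14+21·λ' ≈ 1.021286 ∈ [0.4, 1.2) ⇒ IN Λ

2, 5, 9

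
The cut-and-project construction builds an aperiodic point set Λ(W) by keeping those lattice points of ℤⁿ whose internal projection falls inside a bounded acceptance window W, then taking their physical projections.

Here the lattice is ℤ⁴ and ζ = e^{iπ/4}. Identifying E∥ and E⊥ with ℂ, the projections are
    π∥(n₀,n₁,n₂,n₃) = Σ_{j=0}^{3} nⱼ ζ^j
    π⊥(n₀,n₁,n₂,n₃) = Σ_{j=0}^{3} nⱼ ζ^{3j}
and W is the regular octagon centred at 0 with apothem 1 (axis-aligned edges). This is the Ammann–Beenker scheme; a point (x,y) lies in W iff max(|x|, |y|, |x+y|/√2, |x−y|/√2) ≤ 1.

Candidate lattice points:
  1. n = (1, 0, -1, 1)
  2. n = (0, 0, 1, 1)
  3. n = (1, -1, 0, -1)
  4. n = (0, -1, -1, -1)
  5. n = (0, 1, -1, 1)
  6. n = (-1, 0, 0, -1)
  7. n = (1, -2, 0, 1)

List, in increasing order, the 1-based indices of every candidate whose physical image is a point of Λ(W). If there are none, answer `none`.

2, 4

With ζ = e^{iπ/4} the internal vectors are ζ^0,ζ^3,ζ^6,ζ^9.
candidate 1: n = (1, 0, -1, 1) → π⊥ ≈ (+1.7071, +1.7071); max(|x|,|y|,|x±y|/√2) = 2.4142 > 1 ⇒ ∉ W
candidate 2: n = (0, 0, 1, 1) → π⊥ ≈ (+0.7071, -0.2929); max(|x|,|y|,|x±y|/√2) = 0.7071 ≤ 1 ⇒ ∈ W
candidate 3: n = (1, -1, 0, -1) → π⊥ ≈ (+1.0000, -1.4142); max(|x|,|y|,|x±y|/√2) = 1.7071 > 1 ⇒ ∉ W
candidate 4: n = (0, -1, -1, -1) → π⊥ ≈ (+0.0000, -0.4142); max(|x|,|y|,|x±y|/√2) = 0.4142 ≤ 1 ⇒ ∈ W
candidate 5: n = (0, 1, -1, 1) → π⊥ ≈ (+0.0000, +2.4142); max(|x|,|y|,|x±y|/√2) = 2.4142 > 1 ⇒ ∉ W
candidate 6: n = (-1, 0, 0, -1) → π⊥ ≈ (-1.7071, -0.7071); max(|x|,|y|,|x±y|/√2) = 1.7071 > 1 ⇒ ∉ W
candidate 7: n = (1, -2, 0, 1) → π⊥ ≈ (+3.1213, -0.7071); max(|x|,|y|,|x±y|/√2) = 3.1213 > 1 ⇒ ∉ W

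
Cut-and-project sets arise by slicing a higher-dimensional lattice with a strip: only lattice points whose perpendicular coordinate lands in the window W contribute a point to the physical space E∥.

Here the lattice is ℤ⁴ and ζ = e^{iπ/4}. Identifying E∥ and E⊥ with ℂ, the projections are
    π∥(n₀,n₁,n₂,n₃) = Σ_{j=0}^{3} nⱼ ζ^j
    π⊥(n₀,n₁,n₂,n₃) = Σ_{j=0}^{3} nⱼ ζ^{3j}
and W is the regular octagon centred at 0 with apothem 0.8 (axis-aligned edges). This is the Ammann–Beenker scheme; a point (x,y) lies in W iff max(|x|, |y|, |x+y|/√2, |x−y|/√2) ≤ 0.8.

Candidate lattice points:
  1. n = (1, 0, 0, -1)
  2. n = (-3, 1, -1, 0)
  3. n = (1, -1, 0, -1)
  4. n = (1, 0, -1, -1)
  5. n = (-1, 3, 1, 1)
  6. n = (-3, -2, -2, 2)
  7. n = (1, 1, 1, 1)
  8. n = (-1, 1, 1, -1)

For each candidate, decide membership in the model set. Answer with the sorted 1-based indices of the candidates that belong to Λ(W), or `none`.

1, 4

With ζ = e^{iπ/4} the internal vectors are ζ^0,ζ^3,ζ^6,ζ^9.
candidate 1: n = (1, 0, 0, -1) → π⊥ ≈ (+0.29289, -0.70711); max(|x|,|y|,|x±y|/√2) = 0.70711 ≤ 0.8 ⇒ ∈ W
candidate 2: n = (-3, 1, -1, 0) → π⊥ ≈ (-3.70711, +1.70711); max(|x|,|y|,|x±y|/√2) = 3.82843 > 0.8 ⇒ ∉ W
candidate 3: n = (1, -1, 0, -1) → π⊥ ≈ (+1.00000, -1.41421); max(|x|,|y|,|x±y|/√2) = 1.70711 > 0.8 ⇒ ∉ W
candidate 4: n = (1, 0, -1, -1) → π⊥ ≈ (+0.29289, +0.29289); max(|x|,|y|,|x±y|/√2) = 0.41421 ≤ 0.8 ⇒ ∈ W
candidate 5: n = (-1, 3, 1, 1) → π⊥ ≈ (-2.41421, +1.82843); max(|x|,|y|,|x±y|/√2) = 3.00000 > 0.8 ⇒ ∉ W
candidate 6: n = (-3, -2, -2, 2) → π⊥ ≈ (-0.17157, +2.00000); max(|x|,|y|,|x±y|/√2) = 2.00000 > 0.8 ⇒ ∉ W
candidate 7: n = (1, 1, 1, 1) → π⊥ ≈ (+1.00000, +0.41421); max(|x|,|y|,|x±y|/√2) = 1.00000 > 0.8 ⇒ ∉ W
candidate 8: n = (-1, 1, 1, -1) → π⊥ ≈ (-2.41421, -1.00000); max(|x|,|y|,|x±y|/√2) = 2.41421 > 0.8 ⇒ ∉ W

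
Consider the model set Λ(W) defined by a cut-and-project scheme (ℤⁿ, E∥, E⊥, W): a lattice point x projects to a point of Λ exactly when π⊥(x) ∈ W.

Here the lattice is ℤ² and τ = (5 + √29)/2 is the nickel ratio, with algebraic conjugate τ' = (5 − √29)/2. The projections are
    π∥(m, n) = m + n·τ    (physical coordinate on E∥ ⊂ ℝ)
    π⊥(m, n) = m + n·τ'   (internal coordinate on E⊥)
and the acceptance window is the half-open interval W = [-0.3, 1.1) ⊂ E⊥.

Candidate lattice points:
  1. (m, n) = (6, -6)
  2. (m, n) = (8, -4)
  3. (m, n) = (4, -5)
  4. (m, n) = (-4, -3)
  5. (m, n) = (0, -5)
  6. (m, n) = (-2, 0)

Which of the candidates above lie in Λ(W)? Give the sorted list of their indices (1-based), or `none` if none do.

Compute τ' = (5−√29)/2 = -0.19258, so π⊥(m,n) = m -0.19258·n.
#1 (6,-6): internal coord 6 + (-6)·τ' = +7.15549; +7.15549 ∉ [-0.3, 1.1) → out
#2 (8,-4): internal coord 8 + (-4)·τ' = +8.77033; +8.77033 ∉ [-0.3, 1.1) → out
#3 (4,-5): internal coord 4 + (-5)·τ' = +4.96291; +4.96291 ∉ [-0.3, 1.1) → out
#4 (-4,-3): internal coord -4 + (-3)·τ' = -3.42225; -3.42225 ∉ [-0.3, 1.1) → out
#5 (0,-5): internal coord 0 + (-5)·τ' = +0.96291; +0.96291 ∈ [-0.3, 1.1) → IN Λ
#6 (-2,0): internal coord -2 + (0)·τ' = -2.00000; -2.00000 ∉ [-0.3, 1.1) → out

5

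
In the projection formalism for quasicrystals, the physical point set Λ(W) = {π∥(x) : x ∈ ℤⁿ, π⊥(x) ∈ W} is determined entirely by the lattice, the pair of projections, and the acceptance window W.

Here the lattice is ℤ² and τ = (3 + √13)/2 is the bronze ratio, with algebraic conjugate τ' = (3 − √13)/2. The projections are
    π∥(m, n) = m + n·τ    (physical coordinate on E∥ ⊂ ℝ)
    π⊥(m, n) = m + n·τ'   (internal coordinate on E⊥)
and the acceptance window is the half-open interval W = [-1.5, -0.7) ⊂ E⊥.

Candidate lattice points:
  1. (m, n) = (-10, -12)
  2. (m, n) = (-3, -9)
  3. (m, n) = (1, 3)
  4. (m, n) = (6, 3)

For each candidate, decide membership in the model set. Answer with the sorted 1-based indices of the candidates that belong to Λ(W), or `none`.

none

τ' = (3−√13)/2 ≈ -0.30278.
#1 (-10,-12): internal coord -10 + (-12)·τ' = -6.36669; -6.36669 ∉ [-1.5, -0.7) → out
#2 (-3,-9): internal coord -3 + (-9)·τ' = -0.27502; -0.27502 ∉ [-1.5, -0.7) → out
#3 (1,3): internal coord 1 + (3)·τ' = +0.09167; +0.09167 ∉ [-1.5, -0.7) → out
#4 (6,3): internal coord 6 + (3)·τ' = +5.09167; +5.09167 ∉ [-1.5, -0.7) → out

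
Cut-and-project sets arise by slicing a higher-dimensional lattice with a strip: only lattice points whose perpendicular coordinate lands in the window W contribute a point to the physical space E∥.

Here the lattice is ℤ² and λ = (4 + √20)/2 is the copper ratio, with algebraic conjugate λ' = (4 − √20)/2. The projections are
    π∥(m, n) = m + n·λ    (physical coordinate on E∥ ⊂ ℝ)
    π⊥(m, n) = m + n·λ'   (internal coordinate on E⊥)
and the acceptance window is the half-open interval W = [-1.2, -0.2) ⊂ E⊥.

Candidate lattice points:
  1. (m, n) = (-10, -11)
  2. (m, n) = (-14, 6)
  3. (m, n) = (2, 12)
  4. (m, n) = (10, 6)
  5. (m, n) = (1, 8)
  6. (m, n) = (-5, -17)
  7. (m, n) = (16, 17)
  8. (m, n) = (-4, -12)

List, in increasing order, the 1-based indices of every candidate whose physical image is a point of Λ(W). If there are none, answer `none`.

3, 5, 6, 8

Numerically λ ≈ 4.23607 and λ' = −1/λ ≈ -0.23607.
#1 (-10,-11): internal coord -10 + (-11)·λ' = -7.40325; -7.40325 ∉ [-1.2, -0.2) → out
#2 (-14,6): internal coord -14 + (6)·λ' = -15.41641; -15.41641 ∉ [-1.2, -0.2) → out
#3 (2,12): internal coord 2 + (12)·λ' = -0.83282; -0.83282 ∈ [-1.2, -0.2) → IN Λ
#4 (10,6): internal coord 10 + (6)·λ' = +8.58359; +8.58359 ∉ [-1.2, -0.2) → out
#5 (1,8): internal coord 1 + (8)·λ' = -0.88854; -0.88854 ∈ [-1.2, -0.2) → IN Λ
#6 (-5,-17): internal coord -5 + (-17)·λ' = -0.98684; -0.98684 ∈ [-1.2, -0.2) → IN Λ
#7 (16,17): internal coord 16 + (17)·λ' = +11.98684; +11.98684 ∉ [-1.2, -0.2) → out
#8 (-4,-12): internal coord -4 + (-12)·λ' = -1.16718; -1.16718 ∈ [-1.2, -0.2) → IN Λ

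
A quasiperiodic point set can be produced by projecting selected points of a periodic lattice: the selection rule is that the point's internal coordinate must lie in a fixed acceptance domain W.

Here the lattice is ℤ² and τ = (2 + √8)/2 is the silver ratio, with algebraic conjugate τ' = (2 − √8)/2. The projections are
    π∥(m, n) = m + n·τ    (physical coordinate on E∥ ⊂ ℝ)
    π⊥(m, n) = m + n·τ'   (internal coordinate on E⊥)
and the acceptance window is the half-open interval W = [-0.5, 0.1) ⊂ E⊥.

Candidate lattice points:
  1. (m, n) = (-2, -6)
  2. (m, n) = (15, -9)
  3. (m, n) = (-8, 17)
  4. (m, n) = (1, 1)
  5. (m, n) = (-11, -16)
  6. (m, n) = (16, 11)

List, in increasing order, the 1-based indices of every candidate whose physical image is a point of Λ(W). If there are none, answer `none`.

none

τ' = (2−√8)/2 ≈ -0.4142.
#1 (-2,-6): internal coord -2 + (-6)·τ' = +0.4853; +0.4853 ∉ [-0.5, 0.1) → out
#2 (15,-9): internal coord 15 + (-9)·τ' = +18.7279; +18.7279 ∉ [-0.5, 0.1) → out
#3 (-8,17): internal coord -8 + (17)·τ' = -15.0416; -15.0416 ∉ [-0.5, 0.1) → out
#4 (1,1): internal coord 1 + (1)·τ' = +0.5858; +0.5858 ∉ [-0.5, 0.1) → out
#5 (-11,-16): internal coord -11 + (-16)·τ' = -4.3726; -4.3726 ∉ [-0.5, 0.1) → out
#6 (16,11): internal coord 16 + (11)·τ' = +11.4437; +11.4437 ∉ [-0.5, 0.1) → out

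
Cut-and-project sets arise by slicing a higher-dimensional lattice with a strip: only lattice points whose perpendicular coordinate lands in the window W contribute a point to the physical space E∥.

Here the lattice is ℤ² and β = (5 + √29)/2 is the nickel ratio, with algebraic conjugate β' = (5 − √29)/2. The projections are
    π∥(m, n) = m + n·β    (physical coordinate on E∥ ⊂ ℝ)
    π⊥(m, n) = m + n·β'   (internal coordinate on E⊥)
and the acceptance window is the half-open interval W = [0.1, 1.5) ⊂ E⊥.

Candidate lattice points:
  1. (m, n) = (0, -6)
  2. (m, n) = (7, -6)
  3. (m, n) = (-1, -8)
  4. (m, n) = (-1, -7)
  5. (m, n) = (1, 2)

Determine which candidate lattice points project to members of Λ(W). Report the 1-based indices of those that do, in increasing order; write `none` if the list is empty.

Compute β' = (5−√29)/2 = -0.192582, so π⊥(m,n) = m -0.192582·n.
[1] lift (0,-6): star map gives 1.155494; window check 0.1 ≤ 1.155494 < 1.5 is true → IN Λ
[2] lift (7,-6): star map gives 8.155494; window check 0.1 ≤ 8.155494 < 1.5 is false → out
[3] lift (-1,-8): star map gives 0.540659; window check 0.1 ≤ 0.540659 < 1.5 is true → IN Λ
[4] lift (-1,-7): star map gives 0.348077; window check 0.1 ≤ 0.348077 < 1.5 is true → IN Λ
[5] lift (1,2): star map gives 0.614835; window check 0.1 ≤ 0.614835 < 1.5 is true → IN Λ

1, 3, 4, 5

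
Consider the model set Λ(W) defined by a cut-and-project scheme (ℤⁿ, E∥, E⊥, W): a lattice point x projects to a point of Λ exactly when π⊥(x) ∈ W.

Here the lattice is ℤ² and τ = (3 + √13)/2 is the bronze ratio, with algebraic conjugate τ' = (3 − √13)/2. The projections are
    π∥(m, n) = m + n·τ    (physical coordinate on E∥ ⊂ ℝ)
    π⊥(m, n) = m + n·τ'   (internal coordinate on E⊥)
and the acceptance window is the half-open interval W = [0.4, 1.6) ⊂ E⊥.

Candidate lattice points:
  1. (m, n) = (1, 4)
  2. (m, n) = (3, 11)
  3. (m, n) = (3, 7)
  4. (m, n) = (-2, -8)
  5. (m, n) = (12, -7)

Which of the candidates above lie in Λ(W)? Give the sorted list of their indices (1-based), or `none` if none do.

3, 4

τ' = (3−√13)/2 ≈ -0.30278.
[1] lift (1,4): star map gives -0.21110; window check 0.4 ≤ -0.21110 < 1.6 is false → out
[2] lift (3,11): star map gives -0.33053; window check 0.4 ≤ -0.33053 < 1.6 is false → out
[3] lift (3,7): star map gives 0.88057; window check 0.4 ≤ 0.88057 < 1.6 is true → IN Λ
[4] lift (-2,-8): star map gives 0.42221; window check 0.4 ≤ 0.42221 < 1.6 is true → IN Λ
[5] lift (12,-7): star map gives 14.11943; window check 0.4 ≤ 14.11943 < 1.6 is false → out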